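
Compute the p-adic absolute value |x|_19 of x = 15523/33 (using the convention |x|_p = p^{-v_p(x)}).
|15523/33|_19 = 1/361

Step 1 — compute v_19(x) by factoring powers of 19 out of the numerator and denominator: v_19(15523/33) = 2. Step 2 — apply |x|_p = p^{-v_p(x)} = 19^{-2} = 1/361.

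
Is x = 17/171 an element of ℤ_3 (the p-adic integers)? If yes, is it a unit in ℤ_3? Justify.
x ∉ ℤ_3 (v_3(x) = -2 < 0)

ℤ_3 = {x ∈ ℚ_3 : v_3(x) ≥ 0} and ℤ_3^× = {x ∈ ℤ_3 : v_3(x) = 0}. Here v_3(17/171) = v_3(num) − v_3(den) = -2; compare against these criteria.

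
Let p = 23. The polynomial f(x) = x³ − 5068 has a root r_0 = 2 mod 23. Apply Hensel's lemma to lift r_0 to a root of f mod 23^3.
r_2 = 71 (mod 12167)

Hensel: r_{i+1} = r_i − f(r_i)/f′(r_i) mod 23^{i+2}, where f′(x) = 3x². Iterate:
  r_0 = 2 (mod 23)
  r_1 = 71 (mod 529)
  r_2 = 71 (mod 12167)
Final: r = 71 with f(r) ≡ 0 mod 23^3.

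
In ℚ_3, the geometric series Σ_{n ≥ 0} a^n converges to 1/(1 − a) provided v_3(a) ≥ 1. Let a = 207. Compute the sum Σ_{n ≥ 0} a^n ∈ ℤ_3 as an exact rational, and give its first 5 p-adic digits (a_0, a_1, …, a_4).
Σ a^n = 1/(1 − a) = -1/206;  first 5 digits = (1, 0, 2, 1, 0)

v_3(a) = 2 ≥ 1, so the series converges in ℤ_3 to 1/(1 − a) = 1/(1 − 207) = -1/206. Expand this rational in ℤ_3: compute digits iteratively via d_i = x_i mod 3, x_{i+1} = (x_i − d_i)/3. The first 5 digits are (1, 0, 2, 1, 0).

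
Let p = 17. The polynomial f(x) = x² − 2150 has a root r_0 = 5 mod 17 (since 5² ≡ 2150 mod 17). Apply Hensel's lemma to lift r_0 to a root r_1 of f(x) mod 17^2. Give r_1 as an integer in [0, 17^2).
r_1 = 73 (mod 289)

Hensel's recurrence: r_{i+1} = r_i − f(r_i)·(f′(r_i))^{-1} mod 17^{i+2}, with f′(x) = 2x. Iterate:
  r_0 = 5 (mod 17)
  r_1 = 73 (mod 289)
Final: r_1 = 73, and one checks f(r_1) ≡ 0 mod 17^2.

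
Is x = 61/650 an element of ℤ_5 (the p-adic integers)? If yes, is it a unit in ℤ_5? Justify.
x ∉ ℤ_5 (v_5(x) = -2 < 0)

ℤ_5 = {x ∈ ℚ_5 : v_5(x) ≥ 0} and ℤ_5^× = {x ∈ ℤ_5 : v_5(x) = 0}. Here v_5(61/650) = v_5(num) − v_5(den) = -2; compare against these criteria.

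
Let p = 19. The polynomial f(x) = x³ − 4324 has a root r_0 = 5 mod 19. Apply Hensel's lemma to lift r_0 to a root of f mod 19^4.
r_3 = 99774 (mod 130321)

Hensel: r_{i+1} = r_i − f(r_i)/f′(r_i) mod 19^{i+2}, where f′(x) = 3x². Iterate:
  r_0 = 5 (mod 19)
  r_1 = 138 (mod 361)
  r_2 = 3748 (mod 6859)
  r_3 = 99774 (mod 130321)
Final: r = 99774 with f(r) ≡ 0 mod 19^4.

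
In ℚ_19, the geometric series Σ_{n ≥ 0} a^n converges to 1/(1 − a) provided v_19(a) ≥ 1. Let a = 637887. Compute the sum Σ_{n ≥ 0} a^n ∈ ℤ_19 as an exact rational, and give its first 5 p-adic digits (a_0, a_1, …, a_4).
Σ a^n = 1/(1 − a) = -1/637886;  first 5 digits = (1, 0, 0, 17, 4)

v_19(a) = 3 ≥ 1, so the series converges in ℤ_19 to 1/(1 − a) = 1/(1 − 637887) = -1/637886. Expand this rational in ℤ_19: compute digits iteratively via d_i = x_i mod 19, x_{i+1} = (x_i − d_i)/19. The first 5 digits are (1, 0, 0, 17, 4).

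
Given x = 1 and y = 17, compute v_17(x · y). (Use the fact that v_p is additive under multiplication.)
v_17(17) = 1

v_p(x) = 0 (factor: 1 = 17^0 · 1); v_p(y) = 1 (factor: 17 = 17^1 · 1). Additivity: v_p(xy) = v_p(x) + v_p(y) = 0 + 1 = 1. (Direct check: xy = 17 = 17^1 · (1).)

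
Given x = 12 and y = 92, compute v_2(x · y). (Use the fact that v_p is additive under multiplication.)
v_2(1104) = 4

v_p(x) = 2 (factor: 12 = 2^2 · 3); v_p(y) = 2 (factor: 92 = 2^2 · 23). Additivity: v_p(xy) = v_p(x) + v_p(y) = 2 + 2 = 4. (Direct check: xy = 1104 = 2^4 · (69).)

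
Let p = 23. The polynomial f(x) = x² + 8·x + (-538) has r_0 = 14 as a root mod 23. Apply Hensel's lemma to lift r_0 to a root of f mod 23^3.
r_2 = 8455 (mod 12167)

Hensel: r_{i+1} = r_i − f(r_i)·(f′(r_i))^{-1} mod 23^{i+2}, f′(x) = 2x + 8. Iterate:
  r_0 = 14 (mod 23)
  r_1 = 520 (mod 529)
  r_2 = 8455 (mod 12167)
Final: r = 8455 satisfies f(r) ≡ 0 mod 23^3.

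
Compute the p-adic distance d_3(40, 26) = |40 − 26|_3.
d_3(40, 26) = 1

Step 1 — x − y = 40 − 26 = 14. Step 2 — v_3(14) = 0 (factor: 14 = (3^0 · 14); the sign does not affect v_p). Step 3 — |x − y|_3 = 3^{0} = 1.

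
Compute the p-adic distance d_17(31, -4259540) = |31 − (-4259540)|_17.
d_17(31, -4259540) = 1/1419857

Step 1 — x − y = 31 − (-4259540) = 4259571. Step 2 — v_17(4259571) = 5 (factor: 4259571 = (17^5 · 3); the sign does not affect v_p). Step 3 — |x − y|_17 = 17^{-5} = 1/1419857.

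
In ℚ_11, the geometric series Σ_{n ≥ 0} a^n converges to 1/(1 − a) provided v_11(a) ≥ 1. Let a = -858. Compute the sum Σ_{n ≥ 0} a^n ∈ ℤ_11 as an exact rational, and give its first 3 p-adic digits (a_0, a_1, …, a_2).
Σ a^n = 1/(1 − a) = 1/859;  first 3 digits = (1, 10, 4)

v_11(a) = 1 ≥ 1, so the series converges in ℤ_11 to 1/(1 − a) = 1/(1 − (-858)) = 1/859. Expand this rational in ℤ_11: compute digits iteratively via d_i = x_i mod 11, x_{i+1} = (x_i − d_i)/11. The first 3 digits are (1, 10, 4).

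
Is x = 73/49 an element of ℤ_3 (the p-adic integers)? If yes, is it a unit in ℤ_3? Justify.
x ∈ ℤ_3^× (unit); v_3(x) = 0

ℤ_3 = {x ∈ ℚ_3 : v_3(x) ≥ 0} and ℤ_3^× = {x ∈ ℤ_3 : v_3(x) = 0}. Here v_3(73/49) = v_3(num) − v_3(den) = 0; compare against these criteria.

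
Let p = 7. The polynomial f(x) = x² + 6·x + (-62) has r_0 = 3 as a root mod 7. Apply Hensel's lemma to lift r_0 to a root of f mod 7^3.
r_2 = 59 (mod 343)

Hensel: r_{i+1} = r_i − f(r_i)·(f′(r_i))^{-1} mod 7^{i+2}, f′(x) = 2x + 6. Iterate:
  r_0 = 3 (mod 7)
  r_1 = 10 (mod 49)
  r_2 = 59 (mod 343)
Final: r = 59 satisfies f(r) ≡ 0 mod 7^3.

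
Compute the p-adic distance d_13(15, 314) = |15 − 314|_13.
d_13(15, 314) = 1/13

Step 1 — x − y = 15 − 314 = -299. Step 2 — v_13(-299) = 1 (factor: -299 = −(13^1 · 23); the sign does not affect v_p). Step 3 — |x − y|_13 = 13^{-1} = 1/13.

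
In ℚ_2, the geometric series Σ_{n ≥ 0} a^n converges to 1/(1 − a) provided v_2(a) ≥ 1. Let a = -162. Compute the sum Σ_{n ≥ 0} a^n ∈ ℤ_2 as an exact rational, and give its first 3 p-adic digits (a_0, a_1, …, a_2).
Σ a^n = 1/(1 − a) = 1/163;  first 3 digits = (1, 1, 0)

v_2(a) = 1 ≥ 1, so the series converges in ℤ_2 to 1/(1 − a) = 1/(1 − (-162)) = 1/163. Expand this rational in ℤ_2: compute digits iteratively via d_i = x_i mod 2, x_{i+1} = (x_i − d_i)/2. The first 3 digits are (1, 1, 0).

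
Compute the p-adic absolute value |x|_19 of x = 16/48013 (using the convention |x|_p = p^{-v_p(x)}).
|16/48013|_19 = 6859

Step 1 — compute v_19(x) by factoring powers of 19 out of the numerator and denominator: v_19(16/48013) = -3. Step 2 — apply |x|_p = p^{-v_p(x)} = 19^{3} = 6859.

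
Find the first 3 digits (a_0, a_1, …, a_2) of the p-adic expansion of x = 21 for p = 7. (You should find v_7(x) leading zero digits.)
(a_0, …, a_2) = (0, 3, 0)

v_7(21) = 1, so a_0 = ... = a_0 = 0. Factor out: x = 7^1 · u with u = 3 a unit in ℤ_7. Expand u iteratively via a_{v+i} = u_i mod 7, u_{i+1} = (u_i − a_{v+i})/7:
  u_0 = 3;  a_1 = 3;  u_1 = (u_0 − 3)/7 = 0
  u_1 = 0;  a_2 = 0;  u_2 = (u_1 − 0)/7 = 0
Digits: (0, 3, 0).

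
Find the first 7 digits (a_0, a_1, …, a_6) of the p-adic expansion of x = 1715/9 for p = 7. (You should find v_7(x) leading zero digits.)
(a_0, …, a_6) = (0, 0, 0, 6, 0, 3, 5)

v_7(1715/9) = 3, so a_0 = ... = a_2 = 0. Factor out: x = 7^3 · u with u = 5/9 a unit in ℤ_7. Expand u iteratively via a_{v+i} = u_i mod 7, u_{i+1} = (u_i − a_{v+i})/7:
  u_0 = 5/9;  a_3 = 6;  u_1 = (u_0 − 6)/7 = -7/9
  u_1 = -7/9;  a_4 = 0;  u_2 = (u_1 − 0)/7 = -1/9
  u_2 = -1/9;  a_5 = 3;  u_3 = (u_2 − 3)/7 = -4/9
  u_3 = -4/9;  a_6 = 5;  u_4 = (u_3 − 5)/7 = -7/9
Digits: (0, 0, 0, 6, 0, 3, 5).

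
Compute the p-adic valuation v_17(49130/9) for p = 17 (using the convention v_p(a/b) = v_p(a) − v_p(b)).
v_17(49130/9) = 3

Factor powers of 17 from the numerator and denominator of the reduced fraction: 49130 = 17^3 · 10 and 9 = 17^0 · 9. Apply v_p(a/b) = v_p(a) − v_p(b): v_17(49130/9) = 3 − 0 = 3.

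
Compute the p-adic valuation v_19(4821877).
v_19(4821877) = 4

v_19(n) is the largest exponent k such that 19^k divides n. Factor out: 4821877 = 19^4 · 37. (Sign doesn't affect v_p.) So v_19(4821877) = 4.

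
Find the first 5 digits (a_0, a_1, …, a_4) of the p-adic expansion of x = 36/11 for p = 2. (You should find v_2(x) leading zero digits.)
(a_0, …, a_4) = (0, 0, 1, 1, 0)

v_2(36/11) = 2, so a_0 = ... = a_1 = 0. Factor out: x = 2^2 · u with u = 9/11 a unit in ℤ_2. Expand u iteratively via a_{v+i} = u_i mod 2, u_{i+1} = (u_i − a_{v+i})/2:
  u_0 = 9/11;  a_2 = 1;  u_1 = (u_0 − 1)/2 = -1/11
  u_1 = -1/11;  a_3 = 1;  u_2 = (u_1 − 1)/2 = -6/11
  u_2 = -6/11;  a_4 = 0;  u_3 = (u_2 − 0)/2 = -3/11
Digits: (0, 0, 1, 1, 0).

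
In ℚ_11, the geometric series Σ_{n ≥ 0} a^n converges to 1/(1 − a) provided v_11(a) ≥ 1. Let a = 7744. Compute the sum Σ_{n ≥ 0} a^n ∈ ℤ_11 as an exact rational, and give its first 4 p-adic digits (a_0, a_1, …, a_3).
Σ a^n = 1/(1 − a) = -1/7743;  first 4 digits = (1, 0, 9, 5)

v_11(a) = 2 ≥ 1, so the series converges in ℤ_11 to 1/(1 − a) = 1/(1 − 7744) = -1/7743. Expand this rational in ℤ_11: compute digits iteratively via d_i = x_i mod 11, x_{i+1} = (x_i − d_i)/11. The first 4 digits are (1, 0, 9, 5).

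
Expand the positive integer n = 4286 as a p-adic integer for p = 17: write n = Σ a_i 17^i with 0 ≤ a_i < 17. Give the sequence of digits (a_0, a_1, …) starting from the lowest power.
(a_0, a_1, …) = (2, 14, 14)

Repeated division by 17 gives the digits low-to-high: 4286 = 2 + 14·17^1 + 14·17^2. Digit sequence: (2, 14, 14).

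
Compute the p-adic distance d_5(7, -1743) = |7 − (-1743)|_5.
d_5(7, -1743) = 1/125

Step 1 — x − y = 7 − (-1743) = 1750. Step 2 — v_5(1750) = 3 (factor: 1750 = (5^3 · 14); the sign does not affect v_p). Step 3 — |x − y|_5 = 5^{-3} = 1/125.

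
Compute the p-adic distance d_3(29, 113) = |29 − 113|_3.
d_3(29, 113) = 1/3

Step 1 — x − y = 29 − 113 = -84. Step 2 — v_3(-84) = 1 (factor: -84 = −(3^1 · 28); the sign does not affect v_p). Step 3 — |x − y|_3 = 3^{-1} = 1/3.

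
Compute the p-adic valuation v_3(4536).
v_3(4536) = 4

v_3(n) is the largest exponent k such that 3^k divides n. Factor out: 4536 = 3^4 · 56. (Sign doesn't affect v_p.) So v_3(4536) = 4.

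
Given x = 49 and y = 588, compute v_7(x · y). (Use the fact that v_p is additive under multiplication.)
v_7(28812) = 4

v_p(x) = 2 (factor: 49 = 7^2 · 1); v_p(y) = 2 (factor: 588 = 7^2 · 12). Additivity: v_p(xy) = v_p(x) + v_p(y) = 2 + 2 = 4. (Direct check: xy = 28812 = 7^4 · (12).)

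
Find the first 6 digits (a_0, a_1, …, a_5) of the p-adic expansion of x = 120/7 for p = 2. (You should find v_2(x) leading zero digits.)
(a_0, …, a_5) = (0, 0, 0, 1, 0, 0)

v_2(120/7) = 3, so a_0 = ... = a_2 = 0. Factor out: x = 2^3 · u with u = 15/7 a unit in ℤ_2. Expand u iteratively via a_{v+i} = u_i mod 2, u_{i+1} = (u_i − a_{v+i})/2:
  u_0 = 15/7;  a_3 = 1;  u_1 = (u_0 − 1)/2 = 4/7
  u_1 = 4/7;  a_4 = 0;  u_2 = (u_1 − 0)/2 = 2/7
  u_2 = 2/7;  a_5 = 0;  u_3 = (u_2 − 0)/2 = 1/7
Digits: (0, 0, 0, 1, 0, 0).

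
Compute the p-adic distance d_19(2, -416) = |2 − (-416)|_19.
d_19(2, -416) = 1/19

Step 1 — x − y = 2 − (-416) = 418. Step 2 — v_19(418) = 1 (factor: 418 = (19^1 · 22); the sign does not affect v_p). Step 3 — |x − y|_19 = 19^{-1} = 1/19.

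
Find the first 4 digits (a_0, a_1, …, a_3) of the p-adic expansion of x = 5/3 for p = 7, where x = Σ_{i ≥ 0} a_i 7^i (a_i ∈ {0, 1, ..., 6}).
(a_0, …, a_3) = (4, 2, 2, 2)

v_7(5/3) = 0 (numerator and denominator both coprime to 7), so x ∈ ℤ_7^×. Compute digits iteratively via a_i = x_i mod 7, x_{i+1} = (x_i − a_i)/7, with x_0 = x:
  x_0 = 5/3;  a_0 = 4;  x_1 = (x_0 − 4)/7 = -1/3
  x_1 = -1/3;  a_1 = 2;  x_2 = (x_1 − 2)/7 = -1/3
  x_2 = -1/3;  a_2 = 2;  x_3 = (x_2 − 2)/7 = -1/3
  x_3 = -1/3;  a_3 = 2;  x_4 = (x_3 − 2)/7 = -1/3
Digits: (4, 2, 2, 2).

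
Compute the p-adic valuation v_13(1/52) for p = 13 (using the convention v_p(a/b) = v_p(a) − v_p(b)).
v_13(1/52) = -1

Factor powers of 13 from the numerator and denominator of the reduced fraction: 1 = 13^0 · 1 and 52 = 13^1 · 4. Apply v_p(a/b) = v_p(a) − v_p(b): v_13(1/52) = 0 − 1 = -1.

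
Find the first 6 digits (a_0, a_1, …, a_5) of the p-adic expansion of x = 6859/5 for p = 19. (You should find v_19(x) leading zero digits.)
(a_0, …, a_5) = (0, 0, 0, 4, 15, 3)

v_19(6859/5) = 3, so a_0 = ... = a_2 = 0. Factor out: x = 19^3 · u with u = 1/5 a unit in ℤ_19. Expand u iteratively via a_{v+i} = u_i mod 19, u_{i+1} = (u_i − a_{v+i})/19:
  u_0 = 1/5;  a_3 = 4;  u_1 = (u_0 − 4)/19 = -1/5
  u_1 = -1/5;  a_4 = 15;  u_2 = (u_1 − 15)/19 = -4/5
  u_2 = -4/5;  a_5 = 3;  u_3 = (u_2 − 3)/19 = -1/5
Digits: (0, 0, 0, 4, 15, 3).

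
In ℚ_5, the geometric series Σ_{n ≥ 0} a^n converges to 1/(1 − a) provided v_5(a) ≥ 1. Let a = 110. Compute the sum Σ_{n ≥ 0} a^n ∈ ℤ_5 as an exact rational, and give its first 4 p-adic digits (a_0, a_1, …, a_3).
Σ a^n = 1/(1 − a) = -1/109;  first 4 digits = (1, 2, 3, 0)

v_5(a) = 1 ≥ 1, so the series converges in ℤ_5 to 1/(1 − a) = 1/(1 − 110) = -1/109. Expand this rational in ℤ_5: compute digits iteratively via d_i = x_i mod 5, x_{i+1} = (x_i − d_i)/5. The first 4 digits are (1, 2, 3, 0).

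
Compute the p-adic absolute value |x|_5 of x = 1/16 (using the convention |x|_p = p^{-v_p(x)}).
|1/16|_5 = 1

Step 1 — compute v_5(x) by factoring powers of 5 out of the numerator and denominator: v_5(1/16) = 0. Step 2 — apply |x|_p = p^{-v_p(x)} = 5^{0} = 1.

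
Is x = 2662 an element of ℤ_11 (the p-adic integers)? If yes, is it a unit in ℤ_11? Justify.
x ∈ ℤ_11 but not a unit; v_11(x) = 3 > 0

ℤ_11 = {x ∈ ℚ_11 : v_11(x) ≥ 0} and ℤ_11^× = {x ∈ ℤ_11 : v_11(x) = 0}. Here v_11(2662) = v_11(num) − v_11(den) = 3; compare against these criteria.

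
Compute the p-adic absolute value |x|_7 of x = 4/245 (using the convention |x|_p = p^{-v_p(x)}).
|4/245|_7 = 49

Step 1 — compute v_7(x) by factoring powers of 7 out of the numerator and denominator: v_7(4/245) = -2. Step 2 — apply |x|_p = p^{-v_p(x)} = 7^{2} = 49.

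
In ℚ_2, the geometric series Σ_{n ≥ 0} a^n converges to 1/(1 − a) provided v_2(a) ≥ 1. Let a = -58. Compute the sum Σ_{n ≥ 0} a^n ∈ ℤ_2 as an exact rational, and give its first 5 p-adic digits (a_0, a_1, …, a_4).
Σ a^n = 1/(1 − a) = 1/59;  first 5 digits = (1, 1, 0, 0, 1)

v_2(a) = 1 ≥ 1, so the series converges in ℤ_2 to 1/(1 − a) = 1/(1 − (-58)) = 1/59. Expand this rational in ℤ_2: compute digits iteratively via d_i = x_i mod 2, x_{i+1} = (x_i − d_i)/2. The first 5 digits are (1, 1, 0, 0, 1).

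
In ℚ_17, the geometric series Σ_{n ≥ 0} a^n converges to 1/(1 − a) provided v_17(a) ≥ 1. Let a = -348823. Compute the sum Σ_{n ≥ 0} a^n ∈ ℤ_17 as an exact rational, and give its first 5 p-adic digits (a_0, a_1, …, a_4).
Σ a^n = 1/(1 − a) = 1/348824;  first 5 digits = (1, 0, 0, 14, 12)

v_17(a) = 3 ≥ 1, so the series converges in ℤ_17 to 1/(1 − a) = 1/(1 − (-348823)) = 1/348824. Expand this rational in ℤ_17: compute digits iteratively via d_i = x_i mod 17, x_{i+1} = (x_i − d_i)/17. The first 5 digits are (1, 0, 0, 14, 12).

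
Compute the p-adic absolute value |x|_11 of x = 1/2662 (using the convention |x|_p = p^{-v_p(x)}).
|1/2662|_11 = 1331

Step 1 — compute v_11(x) by factoring powers of 11 out of the numerator and denominator: v_11(1/2662) = -3. Step 2 — apply |x|_p = p^{-v_p(x)} = 11^{3} = 1331.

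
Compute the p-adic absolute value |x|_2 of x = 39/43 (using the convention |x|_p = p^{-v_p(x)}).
|39/43|_2 = 1

Step 1 — compute v_2(x) by factoring powers of 2 out of the numerator and denominator: v_2(39/43) = 0. Step 2 — apply |x|_p = p^{-v_p(x)} = 2^{0} = 1.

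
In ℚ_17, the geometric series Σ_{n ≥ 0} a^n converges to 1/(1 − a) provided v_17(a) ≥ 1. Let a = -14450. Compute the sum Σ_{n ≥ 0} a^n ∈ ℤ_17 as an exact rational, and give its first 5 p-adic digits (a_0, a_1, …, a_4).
Σ a^n = 1/(1 − a) = 1/14451;  first 5 digits = (1, 0, 1, 14, 0)

v_17(a) = 2 ≥ 1, so the series converges in ℤ_17 to 1/(1 − a) = 1/(1 − (-14450)) = 1/14451. Expand this rational in ℤ_17: compute digits iteratively via d_i = x_i mod 17, x_{i+1} = (x_i − d_i)/17. The first 5 digits are (1, 0, 1, 14, 0).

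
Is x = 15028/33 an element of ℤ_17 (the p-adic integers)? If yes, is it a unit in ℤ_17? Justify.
x ∈ ℤ_17 but not a unit; v_17(x) = 2 > 0

ℤ_17 = {x ∈ ℚ_17 : v_17(x) ≥ 0} and ℤ_17^× = {x ∈ ℤ_17 : v_17(x) = 0}. Here v_17(15028/33) = v_17(num) − v_17(den) = 2; compare against these criteria.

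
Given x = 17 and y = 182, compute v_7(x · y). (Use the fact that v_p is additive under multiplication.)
v_7(3094) = 1

v_p(x) = 0 (factor: 17 = 7^0 · 17); v_p(y) = 1 (factor: 182 = 7^1 · 26). Additivity: v_p(xy) = v_p(x) + v_p(y) = 0 + 1 = 1. (Direct check: xy = 3094 = 7^1 · (442).)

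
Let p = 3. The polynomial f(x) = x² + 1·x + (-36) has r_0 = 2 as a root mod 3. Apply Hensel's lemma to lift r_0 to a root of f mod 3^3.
r_2 = 17 (mod 27)

Hensel: r_{i+1} = r_i − f(r_i)·(f′(r_i))^{-1} mod 3^{i+2}, f′(x) = 2x + 1. Iterate:
  r_0 = 2 (mod 3)
  r_1 = 8 (mod 9)
  r_2 = 17 (mod 27)
Final: r = 17 satisfies f(r) ≡ 0 mod 3^3.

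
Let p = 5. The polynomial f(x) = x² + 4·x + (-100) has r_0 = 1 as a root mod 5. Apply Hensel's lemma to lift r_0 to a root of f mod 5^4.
r_3 = 596 (mod 625)

Hensel: r_{i+1} = r_i − f(r_i)·(f′(r_i))^{-1} mod 5^{i+2}, f′(x) = 2x + 4. Iterate:
  r_0 = 1 (mod 5)
  r_1 = 21 (mod 25)
  r_2 = 96 (mod 125)
  r_3 = 596 (mod 625)
Final: r = 596 satisfies f(r) ≡ 0 mod 5^4.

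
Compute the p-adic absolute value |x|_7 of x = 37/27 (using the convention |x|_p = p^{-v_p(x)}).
|37/27|_7 = 1

Step 1 — compute v_7(x) by factoring powers of 7 out of the numerator and denominator: v_7(37/27) = 0. Step 2 — apply |x|_p = p^{-v_p(x)} = 7^{0} = 1.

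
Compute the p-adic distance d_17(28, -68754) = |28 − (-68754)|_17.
d_17(28, -68754) = 1/4913

Step 1 — x − y = 28 − (-68754) = 68782. Step 2 — v_17(68782) = 3 (factor: 68782 = (17^3 · 14); the sign does not affect v_p). Step 3 — |x − y|_17 = 17^{-3} = 1/4913.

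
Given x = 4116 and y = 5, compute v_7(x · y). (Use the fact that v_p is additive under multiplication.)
v_7(20580) = 3

v_p(x) = 3 (factor: 4116 = 7^3 · 12); v_p(y) = 0 (factor: 5 = 7^0 · 5). Additivity: v_p(xy) = v_p(x) + v_p(y) = 3 + 0 = 3. (Direct check: xy = 20580 = 7^3 · (60).)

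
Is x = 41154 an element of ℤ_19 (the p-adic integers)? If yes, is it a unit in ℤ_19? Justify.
x ∈ ℤ_19 but not a unit; v_19(x) = 3 > 0

ℤ_19 = {x ∈ ℚ_19 : v_19(x) ≥ 0} and ℤ_19^× = {x ∈ ℤ_19 : v_19(x) = 0}. Here v_19(41154) = v_19(num) − v_19(den) = 3; compare against these criteria.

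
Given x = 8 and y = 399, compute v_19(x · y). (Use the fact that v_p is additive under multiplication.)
v_19(3192) = 1

v_p(x) = 0 (factor: 8 = 19^0 · 8); v_p(y) = 1 (factor: 399 = 19^1 · 21). Additivity: v_p(xy) = v_p(x) + v_p(y) = 0 + 1 = 1. (Direct check: xy = 3192 = 19^1 · (168).)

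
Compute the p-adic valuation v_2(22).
v_2(22) = 1

v_2(n) is the largest exponent k such that 2^k divides n. Factor out: 22 = 2^1 · 11. (Sign doesn't affect v_p.) So v_2(22) = 1.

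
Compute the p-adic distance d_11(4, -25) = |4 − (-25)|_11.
d_11(4, -25) = 1

Step 1 — x − y = 4 − (-25) = 29. Step 2 — v_11(29) = 0 (factor: 29 = (11^0 · 29); the sign does not affect v_p). Step 3 — |x − y|_11 = 11^{0} = 1.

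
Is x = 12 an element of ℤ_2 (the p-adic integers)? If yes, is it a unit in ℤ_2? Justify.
x ∈ ℤ_2 but not a unit; v_2(x) = 2 > 0

ℤ_2 = {x ∈ ℚ_2 : v_2(x) ≥ 0} and ℤ_2^× = {x ∈ ℤ_2 : v_2(x) = 0}. Here v_2(12) = v_2(num) − v_2(den) = 2; compare against these criteria.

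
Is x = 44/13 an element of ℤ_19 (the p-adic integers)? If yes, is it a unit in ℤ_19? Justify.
x ∈ ℤ_19^× (unit); v_19(x) = 0

ℤ_19 = {x ∈ ℚ_19 : v_19(x) ≥ 0} and ℤ_19^× = {x ∈ ℤ_19 : v_19(x) = 0}. Here v_19(44/13) = v_19(num) − v_19(den) = 0; compare against these criteria.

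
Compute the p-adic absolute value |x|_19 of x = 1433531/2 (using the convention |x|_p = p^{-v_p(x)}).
|1433531/2|_19 = 1/130321

Step 1 — compute v_19(x) by factoring powers of 19 out of the numerator and denominator: v_19(1433531/2) = 4. Step 2 — apply |x|_p = p^{-v_p(x)} = 19^{-4} = 1/130321.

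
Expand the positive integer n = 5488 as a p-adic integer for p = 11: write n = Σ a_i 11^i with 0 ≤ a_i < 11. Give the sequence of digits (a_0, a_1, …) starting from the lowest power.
(a_0, a_1, …) = (10, 3, 1, 4)

Repeated division by 11 gives the digits low-to-high: 5488 = 10 + 3·11^1 + 1·11^2 + 4·11^3. Digit sequence: (10, 3, 1, 4).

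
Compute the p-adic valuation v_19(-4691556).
v_19(-4691556) = 4

v_19(n) is the largest exponent k such that 19^k divides n. Factor out: -4691556 = -19^4 · 36. (Sign doesn't affect v_p.) So v_19(-4691556) = 4.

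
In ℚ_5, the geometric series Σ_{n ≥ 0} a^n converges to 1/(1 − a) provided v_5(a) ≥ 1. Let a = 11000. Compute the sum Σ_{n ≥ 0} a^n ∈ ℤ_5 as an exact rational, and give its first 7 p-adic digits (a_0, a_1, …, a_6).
Σ a^n = 1/(1 − a) = -1/10999;  first 7 digits = (1, 0, 0, 3, 2, 3, 4)

v_5(a) = 3 ≥ 1, so the series converges in ℤ_5 to 1/(1 − a) = 1/(1 − 11000) = -1/10999. Expand this rational in ℤ_5: compute digits iteratively via d_i = x_i mod 5, x_{i+1} = (x_i − d_i)/5. The first 7 digits are (1, 0, 0, 3, 2, 3, 4).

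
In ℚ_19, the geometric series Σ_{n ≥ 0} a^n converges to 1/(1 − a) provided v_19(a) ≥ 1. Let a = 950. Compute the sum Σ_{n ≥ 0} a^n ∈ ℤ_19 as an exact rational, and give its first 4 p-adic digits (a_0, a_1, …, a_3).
Σ a^n = 1/(1 − a) = -1/949;  first 4 digits = (1, 12, 13, 16)

v_19(a) = 1 ≥ 1, so the series converges in ℤ_19 to 1/(1 − a) = 1/(1 − 950) = -1/949. Expand this rational in ℤ_19: compute digits iteratively via d_i = x_i mod 19, x_{i+1} = (x_i − d_i)/19. The first 4 digits are (1, 12, 13, 16).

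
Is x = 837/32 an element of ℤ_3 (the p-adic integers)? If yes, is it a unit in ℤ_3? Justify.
x ∈ ℤ_3 but not a unit; v_3(x) = 3 > 0

ℤ_3 = {x ∈ ℚ_3 : v_3(x) ≥ 0} and ℤ_3^× = {x ∈ ℤ_3 : v_3(x) = 0}. Here v_3(837/32) = v_3(num) − v_3(den) = 3; compare against these criteria.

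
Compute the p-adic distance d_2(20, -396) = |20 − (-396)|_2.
d_2(20, -396) = 1/32

Step 1 — x − y = 20 − (-396) = 416. Step 2 — v_2(416) = 5 (factor: 416 = (2^5 · 13); the sign does not affect v_p). Step 3 — |x − y|_2 = 2^{-5} = 1/32.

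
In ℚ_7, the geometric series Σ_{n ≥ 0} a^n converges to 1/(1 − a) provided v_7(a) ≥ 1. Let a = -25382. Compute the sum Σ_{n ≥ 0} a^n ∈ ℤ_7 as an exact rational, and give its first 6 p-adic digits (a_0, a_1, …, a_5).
Σ a^n = 1/(1 − a) = 1/25383;  first 6 digits = (1, 0, 0, 3, 3, 5)

v_7(a) = 3 ≥ 1, so the series converges in ℤ_7 to 1/(1 − a) = 1/(1 − (-25382)) = 1/25383. Expand this rational in ℤ_7: compute digits iteratively via d_i = x_i mod 7, x_{i+1} = (x_i − d_i)/7. The first 6 digits are (1, 0, 0, 3, 3, 5).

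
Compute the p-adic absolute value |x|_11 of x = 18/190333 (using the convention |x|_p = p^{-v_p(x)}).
|18/190333|_11 = 14641

Step 1 — compute v_11(x) by factoring powers of 11 out of the numerator and denominator: v_11(18/190333) = -4. Step 2 — apply |x|_p = p^{-v_p(x)} = 11^{4} = 14641.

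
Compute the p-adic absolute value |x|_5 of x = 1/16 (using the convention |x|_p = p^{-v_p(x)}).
|1/16|_5 = 1

Step 1 — compute v_5(x) by factoring powers of 5 out of the numerator and denominator: v_5(1/16) = 0. Step 2 — apply |x|_p = p^{-v_p(x)} = 5^{0} = 1.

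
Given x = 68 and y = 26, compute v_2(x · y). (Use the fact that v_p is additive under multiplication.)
v_2(1768) = 3

v_p(x) = 2 (factor: 68 = 2^2 · 17); v_p(y) = 1 (factor: 26 = 2^1 · 13). Additivity: v_p(xy) = v_p(x) + v_p(y) = 2 + 1 = 3. (Direct check: xy = 1768 = 2^3 · (221).)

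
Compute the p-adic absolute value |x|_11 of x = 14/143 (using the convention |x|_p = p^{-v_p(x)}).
|14/143|_11 = 11

Step 1 — compute v_11(x) by factoring powers of 11 out of the numerator and denominator: v_11(14/143) = -1. Step 2 — apply |x|_p = p^{-v_p(x)} = 11^{1} = 11.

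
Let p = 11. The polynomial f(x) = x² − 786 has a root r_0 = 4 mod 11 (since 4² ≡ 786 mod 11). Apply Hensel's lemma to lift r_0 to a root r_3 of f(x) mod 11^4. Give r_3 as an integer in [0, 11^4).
r_3 = 9871 (mod 14641)

Hensel's recurrence: r_{i+1} = r_i − f(r_i)·(f′(r_i))^{-1} mod 11^{i+2}, with f′(x) = 2x. Iterate:
  r_0 = 4 (mod 11)
  r_1 = 70 (mod 121)
  r_2 = 554 (mod 1331)
  r_3 = 9871 (mod 14641)
Final: r_3 = 9871, and one checks f(r_3) ≡ 0 mod 11^4.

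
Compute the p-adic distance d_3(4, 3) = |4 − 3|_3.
d_3(4, 3) = 1

Step 1 — x − y = 4 − 3 = 1. Step 2 — v_3(1) = 0 (factor: 1 = (3^0 · 1); the sign does not affect v_p). Step 3 — |x − y|_3 = 3^{0} = 1.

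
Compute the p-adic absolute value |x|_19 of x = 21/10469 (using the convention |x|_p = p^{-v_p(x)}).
|21/10469|_19 = 361

Step 1 — compute v_19(x) by factoring powers of 19 out of the numerator and denominator: v_19(21/10469) = -2. Step 2 — apply |x|_p = p^{-v_p(x)} = 19^{2} = 361.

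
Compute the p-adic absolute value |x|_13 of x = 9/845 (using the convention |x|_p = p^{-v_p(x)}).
|9/845|_13 = 169

Step 1 — compute v_13(x) by factoring powers of 13 out of the numerator and denominator: v_13(9/845) = -2. Step 2 — apply |x|_p = p^{-v_p(x)} = 13^{2} = 169.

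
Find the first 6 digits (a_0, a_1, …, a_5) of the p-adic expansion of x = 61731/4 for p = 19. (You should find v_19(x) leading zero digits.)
(a_0, …, a_5) = (0, 0, 0, 7, 14, 4)

v_19(61731/4) = 3, so a_0 = ... = a_2 = 0. Factor out: x = 19^3 · u with u = 9/4 a unit in ℤ_19. Expand u iteratively via a_{v+i} = u_i mod 19, u_{i+1} = (u_i − a_{v+i})/19:
  u_0 = 9/4;  a_3 = 7;  u_1 = (u_0 − 7)/19 = -1/4
  u_1 = -1/4;  a_4 = 14;  u_2 = (u_1 − 14)/19 = -3/4
  u_2 = -3/4;  a_5 = 4;  u_3 = (u_2 − 4)/19 = -1/4
Digits: (0, 0, 0, 7, 14, 4).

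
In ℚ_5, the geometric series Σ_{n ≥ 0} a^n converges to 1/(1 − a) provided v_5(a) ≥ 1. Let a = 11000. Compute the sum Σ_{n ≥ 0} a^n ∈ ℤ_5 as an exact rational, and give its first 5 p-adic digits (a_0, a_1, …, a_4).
Σ a^n = 1/(1 − a) = -1/10999;  first 5 digits = (1, 0, 0, 3, 2)

v_5(a) = 3 ≥ 1, so the series converges in ℤ_5 to 1/(1 − a) = 1/(1 − 11000) = -1/10999. Expand this rational in ℤ_5: compute digits iteratively via d_i = x_i mod 5, x_{i+1} = (x_i − d_i)/5. The first 5 digits are (1, 0, 0, 3, 2).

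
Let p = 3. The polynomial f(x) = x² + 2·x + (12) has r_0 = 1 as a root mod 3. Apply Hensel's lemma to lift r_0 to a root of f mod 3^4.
r_3 = 49 (mod 81)

Hensel: r_{i+1} = r_i − f(r_i)·(f′(r_i))^{-1} mod 3^{i+2}, f′(x) = 2x + 2. Iterate:
  r_0 = 1 (mod 3)
  r_1 = 4 (mod 9)
  r_2 = 22 (mod 27)
  r_3 = 49 (mod 81)
Final: r = 49 satisfies f(r) ≡ 0 mod 3^4.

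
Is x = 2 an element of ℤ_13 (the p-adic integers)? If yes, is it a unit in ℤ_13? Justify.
x ∈ ℤ_13^× (unit); v_13(x) = 0

ℤ_13 = {x ∈ ℚ_13 : v_13(x) ≥ 0} and ℤ_13^× = {x ∈ ℤ_13 : v_13(x) = 0}. Here v_13(2) = v_13(num) − v_13(den) = 0; compare against these criteria.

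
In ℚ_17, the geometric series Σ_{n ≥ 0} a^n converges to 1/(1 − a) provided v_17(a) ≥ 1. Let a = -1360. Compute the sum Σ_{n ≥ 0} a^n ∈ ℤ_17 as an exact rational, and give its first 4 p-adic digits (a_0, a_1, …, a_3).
Σ a^n = 1/(1 − a) = 1/1361;  first 4 digits = (1, 5, 3, 8)

v_17(a) = 1 ≥ 1, so the series converges in ℤ_17 to 1/(1 − a) = 1/(1 − (-1360)) = 1/1361. Expand this rational in ℤ_17: compute digits iteratively via d_i = x_i mod 17, x_{i+1} = (x_i − d_i)/17. The first 4 digits are (1, 5, 3, 8).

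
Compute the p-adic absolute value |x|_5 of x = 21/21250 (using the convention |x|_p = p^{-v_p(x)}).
|21/21250|_5 = 625

Step 1 — compute v_5(x) by factoring powers of 5 out of the numerator and denominator: v_5(21/21250) = -4. Step 2 — apply |x|_p = p^{-v_p(x)} = 5^{4} = 625.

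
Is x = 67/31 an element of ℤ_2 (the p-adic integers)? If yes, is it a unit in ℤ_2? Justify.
x ∈ ℤ_2^× (unit); v_2(x) = 0

ℤ_2 = {x ∈ ℚ_2 : v_2(x) ≥ 0} and ℤ_2^× = {x ∈ ℤ_2 : v_2(x) = 0}. Here v_2(67/31) = v_2(num) − v_2(den) = 0; compare against these criteria.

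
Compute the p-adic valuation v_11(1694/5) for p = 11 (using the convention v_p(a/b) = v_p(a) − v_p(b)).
v_11(1694/5) = 2

Factor powers of 11 from the numerator and denominator of the reduced fraction: 1694 = 11^2 · 14 and 5 = 11^0 · 5. Apply v_p(a/b) = v_p(a) − v_p(b): v_11(1694/5) = 2 − 0 = 2.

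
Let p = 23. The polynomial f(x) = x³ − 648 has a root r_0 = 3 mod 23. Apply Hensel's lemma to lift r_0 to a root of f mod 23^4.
r_3 = 178299 (mod 279841)

Hensel: r_{i+1} = r_i − f(r_i)/f′(r_i) mod 23^{i+2}, where f′(x) = 3x². Iterate:
  r_0 = 3 (mod 23)
  r_1 = 26 (mod 529)
  r_2 = 7961 (mod 12167)
  r_3 = 178299 (mod 279841)
Final: r = 178299 with f(r) ≡ 0 mod 23^4.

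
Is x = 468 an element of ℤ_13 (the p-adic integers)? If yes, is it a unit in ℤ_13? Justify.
x ∈ ℤ_13 but not a unit; v_13(x) = 1 > 0

ℤ_13 = {x ∈ ℚ_13 : v_13(x) ≥ 0} and ℤ_13^× = {x ∈ ℤ_13 : v_13(x) = 0}. Here v_13(468) = v_13(num) − v_13(den) = 1; compare against these criteria.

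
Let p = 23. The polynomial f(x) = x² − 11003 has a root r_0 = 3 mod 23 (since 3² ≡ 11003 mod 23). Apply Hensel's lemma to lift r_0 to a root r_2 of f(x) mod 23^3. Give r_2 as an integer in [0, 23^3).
r_2 = 11181 (mod 12167)

Hensel's recurrence: r_{i+1} = r_i − f(r_i)·(f′(r_i))^{-1} mod 23^{i+2}, with f′(x) = 2x. Iterate:
  r_0 = 3 (mod 23)
  r_1 = 72 (mod 529)
  r_2 = 11181 (mod 12167)
Final: r_2 = 11181, and one checks f(r_2) ≡ 0 mod 23^3.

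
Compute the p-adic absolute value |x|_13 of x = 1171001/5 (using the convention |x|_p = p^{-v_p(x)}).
|1171001/5|_13 = 1/28561

Step 1 — compute v_13(x) by factoring powers of 13 out of the numerator and denominator: v_13(1171001/5) = 4. Step 2 — apply |x|_p = p^{-v_p(x)} = 13^{-4} = 1/28561.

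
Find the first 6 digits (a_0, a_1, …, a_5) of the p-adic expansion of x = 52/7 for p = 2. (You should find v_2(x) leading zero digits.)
(a_0, …, a_5) = (0, 0, 1, 1, 0, 1)

v_2(52/7) = 2, so a_0 = ... = a_1 = 0. Factor out: x = 2^2 · u with u = 13/7 a unit in ℤ_2. Expand u iteratively via a_{v+i} = u_i mod 2, u_{i+1} = (u_i − a_{v+i})/2:
  u_0 = 13/7;  a_2 = 1;  u_1 = (u_0 − 1)/2 = 3/7
  u_1 = 3/7;  a_3 = 1;  u_2 = (u_1 − 1)/2 = -2/7
  u_2 = -2/7;  a_4 = 0;  u_3 = (u_2 − 0)/2 = -1/7
  u_3 = -1/7;  a_5 = 1;  u_4 = (u_3 − 1)/2 = -4/7
Digits: (0, 0, 1, 1, 0, 1).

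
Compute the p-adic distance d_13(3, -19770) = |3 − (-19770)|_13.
d_13(3, -19770) = 1/2197

Step 1 — x − y = 3 − (-19770) = 19773. Step 2 — v_13(19773) = 3 (factor: 19773 = (13^3 · 9); the sign does not affect v_p). Step 3 — |x − y|_13 = 13^{-3} = 1/2197.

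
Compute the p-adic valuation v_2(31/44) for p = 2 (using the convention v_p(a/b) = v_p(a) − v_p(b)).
v_2(31/44) = -2

Factor powers of 2 from the numerator and denominator of the reduced fraction: 31 = 2^0 · 31 and 44 = 2^2 · 11. Apply v_p(a/b) = v_p(a) − v_p(b): v_2(31/44) = 0 − 2 = -2.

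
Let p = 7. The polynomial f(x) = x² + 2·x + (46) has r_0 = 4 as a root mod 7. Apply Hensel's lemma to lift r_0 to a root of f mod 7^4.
r_3 = 1810 (mod 2401)

Hensel: r_{i+1} = r_i − f(r_i)·(f′(r_i))^{-1} mod 7^{i+2}, f′(x) = 2x + 2. Iterate:
  r_0 = 4 (mod 7)
  r_1 = 46 (mod 49)
  r_2 = 95 (mod 343)
  r_3 = 1810 (mod 2401)
Final: r = 1810 satisfies f(r) ≡ 0 mod 7^4.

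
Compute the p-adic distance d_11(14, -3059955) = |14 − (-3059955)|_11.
d_11(14, -3059955) = 1/161051

Step 1 — x − y = 14 − (-3059955) = 3059969. Step 2 — v_11(3059969) = 5 (factor: 3059969 = (11^5 · 19); the sign does not affect v_p). Step 3 — |x − y|_11 = 11^{-5} = 1/161051.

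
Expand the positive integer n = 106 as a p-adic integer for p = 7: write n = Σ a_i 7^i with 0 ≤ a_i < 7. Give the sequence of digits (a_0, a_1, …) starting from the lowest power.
(a_0, a_1, …) = (1, 1, 2)

Repeated division by 7 gives the digits low-to-high: 106 = 1 + 1·7^1 + 2·7^2. Digit sequence: (1, 1, 2).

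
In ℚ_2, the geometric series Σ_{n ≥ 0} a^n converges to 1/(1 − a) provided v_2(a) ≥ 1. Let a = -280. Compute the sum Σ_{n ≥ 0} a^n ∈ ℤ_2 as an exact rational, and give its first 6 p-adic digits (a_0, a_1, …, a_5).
Σ a^n = 1/(1 − a) = 1/281;  first 6 digits = (1, 0, 0, 1, 0, 1)

v_2(a) = 3 ≥ 1, so the series converges in ℤ_2 to 1/(1 − a) = 1/(1 − (-280)) = 1/281. Expand this rational in ℤ_2: compute digits iteratively via d_i = x_i mod 2, x_{i+1} = (x_i − d_i)/2. The first 6 digits are (1, 0, 0, 1, 0, 1).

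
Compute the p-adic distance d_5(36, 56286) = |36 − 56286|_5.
d_5(36, 56286) = 1/3125

Step 1 — x − y = 36 − 56286 = -56250. Step 2 — v_5(-56250) = 5 (factor: -56250 = −(5^5 · 18); the sign does not affect v_p). Step 3 — |x − y|_5 = 5^{-5} = 1/3125.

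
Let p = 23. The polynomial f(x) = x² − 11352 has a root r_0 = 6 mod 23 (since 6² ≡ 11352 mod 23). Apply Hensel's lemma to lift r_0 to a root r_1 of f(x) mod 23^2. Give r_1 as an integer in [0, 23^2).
r_1 = 420 (mod 529)

Hensel's recurrence: r_{i+1} = r_i − f(r_i)·(f′(r_i))^{-1} mod 23^{i+2}, with f′(x) = 2x. Iterate:
  r_0 = 6 (mod 23)
  r_1 = 420 (mod 529)
Final: r_1 = 420, and one checks f(r_1) ≡ 0 mod 23^2.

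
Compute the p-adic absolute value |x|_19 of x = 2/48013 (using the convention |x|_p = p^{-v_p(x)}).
|2/48013|_19 = 6859

Step 1 — compute v_19(x) by factoring powers of 19 out of the numerator and denominator: v_19(2/48013) = -3. Step 2 — apply |x|_p = p^{-v_p(x)} = 19^{3} = 6859.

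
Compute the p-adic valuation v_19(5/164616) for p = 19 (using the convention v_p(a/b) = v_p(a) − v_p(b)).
v_19(5/164616) = -3

Factor powers of 19 from the numerator and denominator of the reduced fraction: 5 = 19^0 · 5 and 164616 = 19^3 · 24. Apply v_p(a/b) = v_p(a) − v_p(b): v_19(5/164616) = 0 − 3 = -3.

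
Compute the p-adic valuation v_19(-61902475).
v_19(-61902475) = 5

v_19(n) is the largest exponent k such that 19^k divides n. Factor out: -61902475 = -19^5 · 25. (Sign doesn't affect v_p.) So v_19(-61902475) = 5.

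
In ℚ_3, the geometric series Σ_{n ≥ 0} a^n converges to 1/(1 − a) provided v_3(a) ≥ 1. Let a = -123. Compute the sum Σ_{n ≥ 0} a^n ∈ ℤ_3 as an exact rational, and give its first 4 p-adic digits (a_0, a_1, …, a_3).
Σ a^n = 1/(1 − a) = 1/124;  first 4 digits = (1, 1, 2, 1)

v_3(a) = 1 ≥ 1, so the series converges in ℤ_3 to 1/(1 − a) = 1/(1 − (-123)) = 1/124. Expand this rational in ℤ_3: compute digits iteratively via d_i = x_i mod 3, x_{i+1} = (x_i − d_i)/3. The first 4 digits are (1, 1, 2, 1).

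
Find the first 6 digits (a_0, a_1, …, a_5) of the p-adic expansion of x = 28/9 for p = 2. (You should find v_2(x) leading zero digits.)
(a_0, …, a_5) = (0, 0, 1, 1, 1, 1)

v_2(28/9) = 2, so a_0 = ... = a_1 = 0. Factor out: x = 2^2 · u with u = 7/9 a unit in ℤ_2. Expand u iteratively via a_{v+i} = u_i mod 2, u_{i+1} = (u_i − a_{v+i})/2:
  u_0 = 7/9;  a_2 = 1;  u_1 = (u_0 − 1)/2 = -1/9
  u_1 = -1/9;  a_3 = 1;  u_2 = (u_1 − 1)/2 = -5/9
  u_2 = -5/9;  a_4 = 1;  u_3 = (u_2 − 1)/2 = -7/9
  u_3 = -7/9;  a_5 = 1;  u_4 = (u_3 − 1)/2 = -8/9
Digits: (0, 0, 1, 1, 1, 1).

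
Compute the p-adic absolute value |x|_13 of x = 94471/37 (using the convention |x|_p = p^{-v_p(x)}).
|94471/37|_13 = 1/2197

Step 1 — compute v_13(x) by factoring powers of 13 out of the numerator and denominator: v_13(94471/37) = 3. Step 2 — apply |x|_p = p^{-v_p(x)} = 13^{-3} = 1/2197.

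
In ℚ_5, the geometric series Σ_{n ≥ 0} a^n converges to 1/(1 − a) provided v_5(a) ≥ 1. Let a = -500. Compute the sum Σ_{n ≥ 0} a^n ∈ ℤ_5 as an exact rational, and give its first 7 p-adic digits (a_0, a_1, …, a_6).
Σ a^n = 1/(1 − a) = 1/501;  first 7 digits = (1, 0, 0, 1, 4, 4, 0)

v_5(a) = 3 ≥ 1, so the series converges in ℤ_5 to 1/(1 − a) = 1/(1 − (-500)) = 1/501. Expand this rational in ℤ_5: compute digits iteratively via d_i = x_i mod 5, x_{i+1} = (x_i − d_i)/5. The first 7 digits are (1, 0, 0, 1, 4, 4, 0).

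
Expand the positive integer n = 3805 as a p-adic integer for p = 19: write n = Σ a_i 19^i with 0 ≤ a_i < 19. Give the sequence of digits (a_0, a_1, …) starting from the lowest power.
(a_0, a_1, …) = (5, 10, 10)

Repeated division by 19 gives the digits low-to-high: 3805 = 5 + 10·19^1 + 10·19^2. Digit sequence: (5, 10, 10).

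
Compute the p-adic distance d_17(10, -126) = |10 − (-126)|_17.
d_17(10, -126) = 1/17

Step 1 — x − y = 10 − (-126) = 136. Step 2 — v_17(136) = 1 (factor: 136 = (17^1 · 8); the sign does not affect v_p). Step 3 — |x − y|_17 = 17^{-1} = 1/17.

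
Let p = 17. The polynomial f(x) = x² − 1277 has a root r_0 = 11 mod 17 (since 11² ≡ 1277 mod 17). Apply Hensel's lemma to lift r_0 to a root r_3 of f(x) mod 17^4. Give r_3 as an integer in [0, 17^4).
r_3 = 22842 (mod 83521)

Hensel's recurrence: r_{i+1} = r_i − f(r_i)·(f′(r_i))^{-1} mod 17^{i+2}, with f′(x) = 2x. Iterate:
  r_0 = 11 (mod 17)
  r_1 = 11 (mod 289)
  r_2 = 3190 (mod 4913)
  r_3 = 22842 (mod 83521)
Final: r_3 = 22842, and one checks f(r_3) ≡ 0 mod 17^4.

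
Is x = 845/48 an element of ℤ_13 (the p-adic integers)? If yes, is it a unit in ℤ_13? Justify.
x ∈ ℤ_13 but not a unit; v_13(x) = 2 > 0

ℤ_13 = {x ∈ ℚ_13 : v_13(x) ≥ 0} and ℤ_13^× = {x ∈ ℤ_13 : v_13(x) = 0}. Here v_13(845/48) = v_13(num) − v_13(den) = 2; compare against these criteria.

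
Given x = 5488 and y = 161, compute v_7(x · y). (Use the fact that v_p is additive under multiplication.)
v_7(883568) = 4

v_p(x) = 3 (factor: 5488 = 7^3 · 16); v_p(y) = 1 (factor: 161 = 7^1 · 23). Additivity: v_p(xy) = v_p(x) + v_p(y) = 3 + 1 = 4. (Direct check: xy = 883568 = 7^4 · (368).)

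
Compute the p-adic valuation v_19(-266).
v_19(-266) = 1

v_19(n) is the largest exponent k such that 19^k divides n. Factor out: -266 = -19^1 · 14. (Sign doesn't affect v_p.) So v_19(-266) = 1.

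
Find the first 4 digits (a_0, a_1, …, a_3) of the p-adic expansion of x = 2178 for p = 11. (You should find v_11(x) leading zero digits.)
(a_0, …, a_3) = (0, 0, 7, 1)

v_11(2178) = 2, so a_0 = ... = a_1 = 0. Factor out: x = 11^2 · u with u = 18 a unit in ℤ_11. Expand u iteratively via a_{v+i} = u_i mod 11, u_{i+1} = (u_i − a_{v+i})/11:
  u_0 = 18;  a_2 = 7;  u_1 = (u_0 − 7)/11 = 1
  u_1 = 1;  a_3 = 1;  u_2 = (u_1 − 1)/11 = 0
Digits: (0, 0, 7, 1).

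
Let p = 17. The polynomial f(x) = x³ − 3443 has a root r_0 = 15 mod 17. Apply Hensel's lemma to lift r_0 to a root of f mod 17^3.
r_2 = 406 (mod 4913)

Hensel: r_{i+1} = r_i − f(r_i)/f′(r_i) mod 17^{i+2}, where f′(x) = 3x². Iterate:
  r_0 = 15 (mod 17)
  r_1 = 117 (mod 289)
  r_2 = 406 (mod 4913)
Final: r = 406 with f(r) ≡ 0 mod 17^3.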